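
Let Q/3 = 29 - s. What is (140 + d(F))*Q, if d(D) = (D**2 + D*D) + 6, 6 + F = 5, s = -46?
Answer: 33300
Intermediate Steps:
F = -1 (F = -6 + 5 = -1)
Q = 225 (Q = 3*(29 - 1*(-46)) = 3*(29 + 46) = 3*75 = 225)
d(D) = 6 + 2*D**2 (d(D) = (D**2 + D**2) + 6 = 2*D**2 + 6 = 6 + 2*D**2)
(140 + d(F))*Q = (140 + (6 + 2*(-1)**2))*225 = (140 + (6 + 2*1))*225 = (140 + (6 + 2))*225 = (140 + 8)*225 = 148*225 = 33300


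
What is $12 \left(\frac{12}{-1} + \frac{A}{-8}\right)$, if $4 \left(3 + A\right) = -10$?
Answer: $- \frac{543}{4} \approx -135.75$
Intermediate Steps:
$A = - \frac{11}{2}$ ($A = -3 + \frac{1}{4} \left(-10\right) = -3 - \frac{5}{2} = - \frac{11}{2} \approx -5.5$)
$12 \left(\frac{12}{-1} + \frac{A}{-8}\right) = 12 \left(\frac{12}{-1} - \frac{11}{2 \left(-8\right)}\right) = 12 \left(12 \left(-1\right) - - \frac{11}{16}\right) = 12 \left(-12 + \frac{11}{16}\right) = 12 \left(- \frac{181}{16}\right) = - \frac{543}{4}$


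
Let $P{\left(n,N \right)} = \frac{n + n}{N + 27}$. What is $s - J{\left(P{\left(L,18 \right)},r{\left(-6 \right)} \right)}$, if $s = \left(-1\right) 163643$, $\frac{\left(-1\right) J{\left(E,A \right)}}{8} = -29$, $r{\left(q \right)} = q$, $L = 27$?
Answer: $-163875$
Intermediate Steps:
$P{\left(n,N \right)} = \frac{2 n}{27 + N}$
$J{\left(E,A \right)} = 232$ ($J{\left(E,A \right)} = \left(-8\right) \left(-29\right) = 232$)
$s = -163643$
$s - J{\left(P{\left(L,18 \right)},r{\left(-6 \right)} \right)} = -163643 - 232 = -163875$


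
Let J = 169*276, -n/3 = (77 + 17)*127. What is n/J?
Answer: -5969/7774 ≈ -0.76782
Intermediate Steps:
n = -35814 (n = -3*(77 + 17)*127 = -282*127 = -3*11938 = -35814)
J = 46644
n/J = -35814/46644 = -35814*1/46644 = -5969/7774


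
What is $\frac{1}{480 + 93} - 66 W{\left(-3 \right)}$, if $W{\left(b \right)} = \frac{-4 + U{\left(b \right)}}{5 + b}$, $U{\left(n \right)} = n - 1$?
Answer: $\frac{151273}{573} \approx 264.0$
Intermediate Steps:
$U{\left(n \right)} = -1 + n$ ($U{\left(n \right)} = n - 1 = -1 + n$)
$W{\left(b \right)} = \frac{-5 + b}{5 + b}$ ($W{\left(b \right)} = \frac{-4 + \left(-1 + b\right)}{5 + b} = \frac{-5 + b}{5 + b}$)
$\frac{1}{480 + 93} - 66 W{\left(-3 \right)} = \frac{1}{480 + 93} - 66 \frac{-5 - 3}{5 - 3} = \frac{1}{573} - 66 \cdot \frac{1}{2} \left(-8\right) = \frac{1}{573} - -264 = \frac{1}{573} + 264 = \frac{151273}{573}$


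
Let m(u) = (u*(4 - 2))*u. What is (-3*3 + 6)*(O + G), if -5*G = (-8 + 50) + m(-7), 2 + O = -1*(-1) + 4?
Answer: 75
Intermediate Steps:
m(u) = 2*u² (m(u) = (u*2)*u = (2*u)*u = 2*u²)
O = 3 (O = -2 + (-1*(-1) + 4) = -2 + (1 + 4) = -2 + 5 = 3)
G = -28 (G = -((-8 + 50) + 2*(-7)²)/5 = -(42 + 2*49)/5 = -(42 + 98)/5 = -⅕*140 = -28)
(-3*3 + 6)*(O + G) = (-3*3 + 6)*(3 - 28) = (-9 + 6)*(-25) = -3*(-25) = 75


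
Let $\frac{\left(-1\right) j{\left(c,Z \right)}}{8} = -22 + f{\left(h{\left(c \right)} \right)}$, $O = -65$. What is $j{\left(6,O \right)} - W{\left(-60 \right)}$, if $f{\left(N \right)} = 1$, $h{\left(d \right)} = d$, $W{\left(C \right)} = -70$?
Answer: $238$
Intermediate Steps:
$j{\left(c,Z \right)} = 168$ ($j{\left(c,Z \right)} = - 8 \left(-22 + 1\right) = \left(-8\right) \left(-21\right) = 168$)
$j{\left(6,O \right)} - W{\left(-60 \right)} = 168 - -70 = 168 + 70 = 238$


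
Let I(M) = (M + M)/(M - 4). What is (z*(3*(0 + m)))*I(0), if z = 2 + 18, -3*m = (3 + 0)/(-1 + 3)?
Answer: 0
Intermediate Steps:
m = -1/2 (m = -(3 + 0)/(3*(-1 + 3)) = -1/2 ≈ -0.50000)
z = 20
I(M) = 2*M/(-4 + M) (I(M) = (2*M)/(-4 + M) = 2*M/(-4 + M))
(z*(3*(0 + m)))*I(0) = (20*(3*(0 - 1/2)))*(2*0/(-4 + 0)) = (20*(3*(-1/2)))*(2*0/(-4)) = (20*(-3/2))*(2*0*(-1/4)) = -30*0 = 0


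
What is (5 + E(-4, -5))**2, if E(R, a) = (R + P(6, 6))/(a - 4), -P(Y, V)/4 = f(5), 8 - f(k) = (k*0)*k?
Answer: 81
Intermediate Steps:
f(k) = 8 (f(k) = 8 - k*0*k = 8 - 0*k = 8 - 1*0 = 8 + 0 = 8)
P(Y, V) = -32 (P(Y, V) = -4*8 = -32)
E(R, a) = (-32 + R)/(-4 + a) (E(R, a) = (R - 32)/(a - 4) = (-32 + R)/(-4 + a))
(5 + E(-4, -5))**2 = (5 + (-32 - 4)/(-4 - 5))**2 = (5 - 36/(-9))**2 = (5 - 1/9*(-36))**2 = (5 + 4)**2 = 9**2 = 81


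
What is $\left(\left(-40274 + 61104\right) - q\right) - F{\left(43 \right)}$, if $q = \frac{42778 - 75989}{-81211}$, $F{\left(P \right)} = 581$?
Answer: $\frac{1644408328}{81211} \approx 20249.0$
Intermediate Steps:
$q = \frac{33211}{81211}$ ($q = \left(-33211\right) \left(- \frac{1}{81211}\right) = \frac{33211}{81211} \approx 0.40895$)
$\left(\left(-40274 + 61104\right) - q\right) - F{\left(43 \right)} = \left(\left(-40274 + 61104\right) - \frac{33211}{81211}\right) - 581 = \left(20830 - \frac{33211}{81211}\right) - 581 = \frac{1691591919}{81211} - 581 = \frac{1644408328}{81211}$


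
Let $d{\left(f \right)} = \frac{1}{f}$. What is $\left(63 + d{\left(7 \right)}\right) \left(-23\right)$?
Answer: $- \frac{10166}{7} \approx -1452.3$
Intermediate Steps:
$\left(63 + d{\left(7 \right)}\right) \left(-23\right) = \left(63 + \frac{1}{7}\right) \left(-23\right) = \frac{442}{7} \left(-23\right) = - \frac{10166}{7}$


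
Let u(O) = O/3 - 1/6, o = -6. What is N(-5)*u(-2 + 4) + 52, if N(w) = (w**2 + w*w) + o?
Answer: 74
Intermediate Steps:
N(w) = -6 + 2*w**2 (N(w) = (w**2 + w*w) - 6 = (w**2 + w**2) - 6 = 2*w**2 - 6 = -6 + 2*w**2)
u(O) = -1/6 + O/3 (u(O) = O*(1/3) - 1*1/6 = O/3 - 1/6 = -1/6 + O/3)
N(-5)*u(-2 + 4) + 52 = (-6 + 2*(-5)**2)*(-1/6 + (-2 + 4)/3) + 52 = (-6 + 2*25)*(-1/6 + (1/3)*2) + 52 = (-6 + 50)*(-1/6 + 2/3) + 52 = 44*(1/2) + 52 = 22 + 52 = 74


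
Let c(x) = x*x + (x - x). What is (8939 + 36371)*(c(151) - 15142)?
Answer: 347029290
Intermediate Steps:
c(x) = x² (c(x) = x² + 0 = x²)
(8939 + 36371)*(c(151) - 15142) = (8939 + 36371)*(151² - 15142) = 45310*(22801 - 15142) = 45310*7659 = 347029290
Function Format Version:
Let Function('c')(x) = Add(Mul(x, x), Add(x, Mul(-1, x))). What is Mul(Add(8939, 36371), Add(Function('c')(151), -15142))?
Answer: 347029290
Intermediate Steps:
Function('c')(x) = Pow(x, 2) (Function('c')(x) = Add(Pow(x, 2), 0) = Pow(x, 2))
Mul(Add(8939, 36371), Add(Function('c')(151), -15142)) = Mul(Add(8939, 36371), Add(Pow(151, 2), -15142)) = Mul(45310, Add(22801, -15142)) = Mul(45310, 7659) = 347029290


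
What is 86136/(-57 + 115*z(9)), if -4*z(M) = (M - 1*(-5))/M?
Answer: -1550448/1831 ≈ -846.78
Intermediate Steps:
z(M) = -(5 + M)/(4*M) (z(M) = -(M - 1*(-5))/(4*M) = -(M + 5)/(4*M) = -(5 + M)/(4*M))
86136/(-57 + 115*z(9)) = 86136/(-57 + 115*((¼)*(-5 - 1*9)/9)) = 86136/(-57 + 115*((¼)*(⅑)*(-5 - 9))) = 86136/(-57 + 115*((¼)*(⅑)*(-14))) = 86136/(-57 + 115*(-7/18)) = 86136/(-57 - 805/18) = 86136/(-1831/18) = 86136*(-18/1831) = -1550448/1831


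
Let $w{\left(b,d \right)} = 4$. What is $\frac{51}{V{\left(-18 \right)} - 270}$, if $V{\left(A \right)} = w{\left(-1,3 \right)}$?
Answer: $- \frac{51}{266} \approx -0.19173$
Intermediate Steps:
$V{\left(A \right)} = 4$
$\frac{51}{V{\left(-18 \right)} - 270} = \frac{51}{4 - 270} = \frac{51}{-266} = 51 \left(- \frac{1}{266}\right) = - \frac{51}{266}$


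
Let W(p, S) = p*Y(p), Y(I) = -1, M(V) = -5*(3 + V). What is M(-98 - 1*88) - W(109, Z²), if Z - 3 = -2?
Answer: 1024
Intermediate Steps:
M(V) = -15 - 5*V
Z = 1 (Z = 3 - 2 = 1)
W(p, S) = -p (W(p, S) = p*(-1) = -p)
M(-98 - 1*88) - W(109, Z²) = (-15 - 5*(-98 - 1*88)) - (-1)*109 = (-15 - 5*(-98 - 88)) - 1*(-109) = (-15 - 5*(-186)) + 109 = (-15 + 930) + 109 = 915 + 109 = 1024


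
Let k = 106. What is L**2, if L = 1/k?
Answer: 1/11236 ≈ 8.9000e-5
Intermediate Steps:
L = 1/106 ≈ 0.0094340
L**2 = (1/106)**2 = 1/11236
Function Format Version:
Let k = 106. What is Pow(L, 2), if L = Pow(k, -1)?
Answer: Rational(1, 11236) ≈ 8.9000e-5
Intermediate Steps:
L = Rational(1, 106) (L = Pow(106, -1) = Rational(1, 106) ≈ 0.0094340)
Pow(L, 2) = Pow(Rational(1, 106), 2) = Rational(1, 11236)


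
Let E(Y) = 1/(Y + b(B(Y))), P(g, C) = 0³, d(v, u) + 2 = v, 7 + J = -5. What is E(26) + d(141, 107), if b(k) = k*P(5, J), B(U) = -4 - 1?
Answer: 3615/26 ≈ 139.04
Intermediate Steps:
J = -12 (J = -7 - 5 = -12)
B(U) = -5
d(v, u) = -2 + v
P(g, C) = 0
b(k) = 0 (b(k) = k*0 = 0)
E(Y) = 1/Y (E(Y) = 1/(Y + 0) = 1/Y)
E(26) + d(141, 107) = 1/26 + (-2 + 141) = 1/26 + 139 = 3615/26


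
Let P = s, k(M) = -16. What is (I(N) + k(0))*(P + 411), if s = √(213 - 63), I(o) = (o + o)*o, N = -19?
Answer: 290166 + 3530*√6 ≈ 2.9881e+5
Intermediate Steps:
I(o) = 2*o² (I(o) = (2*o)*o = 2*o²)
s = 5*√6 (s = √150 = 5*√6 ≈ 12.247)
P = 5*√6 ≈ 12.247
(I(N) + k(0))*(P + 411) = (2*(-19)² - 16)*(5*√6 + 411) = (2*361 - 16)*(411 + 5*√6) = (722 - 16)*(411 + 5*√6) = 706*(411 + 5*√6) = 290166 + 3530*√6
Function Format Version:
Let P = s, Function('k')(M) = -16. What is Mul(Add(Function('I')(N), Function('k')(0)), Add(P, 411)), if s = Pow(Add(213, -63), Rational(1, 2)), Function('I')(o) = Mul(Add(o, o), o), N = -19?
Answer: Add(290166, Mul(3530, Pow(6, Rational(1, 2)))) ≈ 2.9881e+5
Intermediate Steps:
Function('I')(o) = Mul(2, Pow(o, 2)) (Function('I')(o) = Mul(Mul(2, o), o) = Mul(2, Pow(o, 2)))
s = Mul(5, Pow(6, Rational(1, 2))) (s = Pow(150, Rational(1, 2)) = Mul(5, Pow(6, Rational(1, 2))) ≈ 12.247)
P = Mul(5, Pow(6, Rational(1, 2))) ≈ 12.247
Mul(Add(Function('I')(N), Function('k')(0)), Add(P, 411)) = Mul(Add(Mul(2, Pow(-19, 2)), -16), Add(Mul(5, Pow(6, Rational(1, 2))), 411)) = Mul(Add(Mul(2, 361), -16), Add(411, Mul(5, Pow(6, Rational(1, 2))))) = Mul(Add(722, -16), Add(411, Mul(5, Pow(6, Rational(1, 2))))) = Mul(706, Add(411, Mul(5, Pow(6, Rational(1, 2))))) = Add(290166, Mul(3530, Pow(6, Rational(1, 2))))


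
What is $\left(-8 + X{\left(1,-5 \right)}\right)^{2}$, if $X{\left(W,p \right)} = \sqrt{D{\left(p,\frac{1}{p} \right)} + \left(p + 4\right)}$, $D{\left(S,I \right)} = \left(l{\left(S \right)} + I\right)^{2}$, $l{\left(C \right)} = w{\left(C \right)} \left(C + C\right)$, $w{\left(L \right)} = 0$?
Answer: $\frac{1576}{25} - \frac{32 i \sqrt{6}}{5} \approx 63.04 - 15.677 i$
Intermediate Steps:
$l{\left(C \right)} = 0$ ($l{\left(C \right)} = 0 \left(C + C\right) = 0 \cdot 2 C = 0$)
$D{\left(S,I \right)} = I^{2}$ ($D{\left(S,I \right)} = \left(0 + I\right)^{2} = I^{2}$)
$X{\left(W,p \right)} = \sqrt{4 + p + \frac{1}{p^{2}}}$ ($X{\left(W,p \right)} = \sqrt{\left(\frac{1}{p}\right)^{2} + \left(p + 4\right)} = \sqrt{\frac{1}{p^{2}} + \left(4 + p\right)} = \sqrt{4 + p + \frac{1}{p^{2}}}$)
$\left(-8 + X{\left(1,-5 \right)}\right)^{2} = \left(-8 + \sqrt{4 - 5 + \frac{1}{25}}\right)^{2} = \left(-8 + \sqrt{- \frac{24}{25}}\right)^{2} = \left(-8 + \frac{2 i \sqrt{6}}{5}\right)^{2}$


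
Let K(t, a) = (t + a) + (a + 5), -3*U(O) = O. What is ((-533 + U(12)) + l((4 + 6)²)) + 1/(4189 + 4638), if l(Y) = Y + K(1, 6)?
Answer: -3698512/8827 ≈ -419.00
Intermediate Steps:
U(O) = -O/3
K(t, a) = 5 + t + 2*a (K(t, a) = (a + t) + (5 + a) = 5 + t + 2*a)
l(Y) = 18 + Y (l(Y) = Y + (5 + 1 + 2*6) = Y + (5 + 1 + 12) = Y + 18 = 18 + Y)
((-533 + U(12)) + l((4 + 6)²)) + 1/(4189 + 4638) = ((-533 - ⅓*12) + (18 + (4 + 6)²)) + 1/(4189 + 4638) = ((-533 - 4) + (18 + 10²)) + 1/8827 = (-537 + (18 + 100)) + 1/8827 = (-537 + 118) + 1/8827 = -419 + 1/8827 = -3698512/8827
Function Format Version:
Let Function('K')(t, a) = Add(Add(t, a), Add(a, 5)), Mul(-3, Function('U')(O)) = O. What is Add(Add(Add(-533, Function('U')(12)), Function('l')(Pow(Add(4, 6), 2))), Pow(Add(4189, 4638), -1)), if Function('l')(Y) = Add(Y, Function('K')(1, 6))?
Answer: Rational(-3698512, 8827) ≈ -419.00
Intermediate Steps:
Function('U')(O) = Mul(Rational(-1, 3), O)
Function('K')(t, a) = Add(5, t, Mul(2, a)) (Function('K')(t, a) = Add(Add(a, t), Add(5, a)) = Add(5, t, Mul(2, a)))
Function('l')(Y) = Add(18, Y) (Function('l')(Y) = Add(Y, Add(5, 1, Mul(2, 6))) = Add(Y, Add(5, 1, 12)) = Add(Y, 18) = Add(18, Y))
Add(Add(Add(-533, Function('U')(12)), Function('l')(Pow(Add(4, 6), 2))), Pow(Add(4189, 4638), -1)) = Add(Add(Add(-533, Mul(Rational(-1, 3), 12)), Add(18, Pow(Add(4, 6), 2))), Pow(Add(4189, 4638), -1)) = Add(Add(Add(-533, -4), Add(18, Pow(10, 2))), Pow(8827, -1)) = Add(Add(-537, Add(18, 100)), Rational(1, 8827)) = Add(Add(-537, 118), Rational(1, 8827)) = Add(-419, Rational(1, 8827)) = Rational(-3698512, 8827)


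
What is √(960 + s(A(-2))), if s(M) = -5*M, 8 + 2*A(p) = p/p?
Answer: √3910/2 ≈ 31.265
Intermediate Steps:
A(p) = -7/2 (A(p) = -4 + (p/p)/2 = -4 + (½)*1 = -4 + ½ = -7/2)
√(960 + s(A(-2))) = √(960 - 5*(-7/2)) = √(960 + 35/2) = √(1955/2) = √3910/2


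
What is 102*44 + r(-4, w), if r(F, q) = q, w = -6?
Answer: 4482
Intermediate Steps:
102*44 + r(-4, w) = 102*44 - 6 = 4488 - 6 = 4482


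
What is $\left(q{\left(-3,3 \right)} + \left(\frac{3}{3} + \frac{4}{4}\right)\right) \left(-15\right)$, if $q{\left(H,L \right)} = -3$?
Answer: $15$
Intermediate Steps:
$\left(q{\left(-3,3 \right)} + \left(\frac{3}{3} + \frac{4}{4}\right)\right) \left(-15\right) = \left(-3 + \left(\frac{3}{3} + \frac{4}{4}\right)\right) \left(-15\right) = \left(-3 + \left(3 \cdot \frac{1}{3} + 4 \cdot \frac{1}{4}\right)\right) \left(-15\right) = \left(-3 + \left(1 + 1\right)\right) \left(-15\right) = \left(-3 + 2\right) \left(-15\right) = \left(-1\right) \left(-15\right) = 15$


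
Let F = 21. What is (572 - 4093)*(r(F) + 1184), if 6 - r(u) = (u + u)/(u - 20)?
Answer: -4042108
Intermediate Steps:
r(u) = 6 - 2*u/(-20 + u) (r(u) = 6 - (u + u)/(u - 20) = 6 - 2*u/(-20 + u))
(572 - 4093)*(r(F) + 1184) = (572 - 4093)*(4*(-30 + 21)/(-20 + 21) + 1184) = -3521*(4*(-9)/1 + 1184) = -3521*(4*1*(-9) + 1184) = -3521*(-36 + 1184) = -3521*1148 = -4042108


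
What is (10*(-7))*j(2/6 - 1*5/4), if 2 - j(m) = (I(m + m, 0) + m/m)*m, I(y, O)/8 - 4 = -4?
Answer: -1225/6 ≈ -204.17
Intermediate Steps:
I(y, O) = 0 (I(y, O) = 32 + 8*(-4) = 32 - 32 = 0)
j(m) = 2 - m (j(m) = 2 - (0 + m/m)*m = 2 - (0 + 1)*m = 2 - m)
(10*(-7))*j(2/6 - 1*5/4) = (10*(-7))*(2 - (2/6 - 1*5/4)) = -70*(2 - (2*(1/6) - 5*1/4)) = -70*(2 - (1/3 - 5/4)) = -70*(2 - 1*(-11/12)) = -70*(2 + 11/12) = -70*35/12 = -1225/6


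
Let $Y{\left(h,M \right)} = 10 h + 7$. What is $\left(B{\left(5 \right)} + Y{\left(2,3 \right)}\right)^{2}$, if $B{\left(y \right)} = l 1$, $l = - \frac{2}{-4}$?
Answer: $\frac{3025}{4} \approx 756.25$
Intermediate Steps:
$Y{\left(h,M \right)} = 7 + 10 h$
$l = \frac{1}{2}$ ($l = \left(-2\right) \left(- \frac{1}{4}\right) = \frac{1}{2} \approx 0.5$)
$B{\left(y \right)} = \frac{1}{2}$ ($B{\left(y \right)} = \frac{1}{2} \cdot 1 = \frac{1}{2}$)
$\left(B{\left(5 \right)} + Y{\left(2,3 \right)}\right)^{2} = \left(\frac{1}{2} + \left(7 + 10 \cdot 2\right)\right)^{2} = \left(\frac{1}{2} + \left(7 + 20\right)\right)^{2} = \left(\frac{1}{2} + 27\right)^{2} = \left(\frac{55}{2}\right)^{2} = \frac{3025}{4}$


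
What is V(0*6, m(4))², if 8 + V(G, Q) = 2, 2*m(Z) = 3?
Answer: 36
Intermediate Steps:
m(Z) = 3/2 (m(Z) = (½)*3 = 3/2)
V(G, Q) = -6 (V(G, Q) = -8 + 2 = -6)
V(0*6, m(4))² = (-6)² = 36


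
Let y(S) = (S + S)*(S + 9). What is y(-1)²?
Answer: 256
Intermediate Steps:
y(S) = 2*S*(9 + S) (y(S) = (2*S)*(9 + S) = 2*S*(9 + S))
y(-1)² = (2*(-1)*(9 - 1))² = (2*(-1)*8)² = (-16)² = 256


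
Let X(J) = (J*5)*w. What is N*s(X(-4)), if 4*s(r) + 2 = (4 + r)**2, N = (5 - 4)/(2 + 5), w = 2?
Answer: 647/14 ≈ 46.214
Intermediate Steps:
X(J) = 10*J (X(J) = (J*5)*2 = (5*J)*2 = 10*J)
N = 1/7 ≈ 0.14286
s(r) = -1/2 + (4 + r)**2/4
N*s(X(-4)) = (-1/2 + (4 + 10*(-4))**2/4)/7 = (-1/2 + (4 - 40)**2/4)/7 = (-1/2 + (1/4)*(-36)**2)/7 = (-1/2 + (1/4)*1296)/7 = (-1/2 + 324)/7 = (1/7)*(647/2) = 647/14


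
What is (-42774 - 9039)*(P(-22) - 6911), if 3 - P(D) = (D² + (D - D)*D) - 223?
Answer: 371447397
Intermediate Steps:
P(D) = 226 - D² (P(D) = 3 - ((D² + (D - D)*D) - 223) = 3 - ((D² + 0*D) - 223) = 3 - ((D² + 0) - 223) = 3 - (D² - 223) = 3 - (-223 + D²) = 3 + (223 - D²) = 226 - D²)
(-42774 - 9039)*(P(-22) - 6911) = (-42774 - 9039)*((226 - 1*(-22)²) - 6911) = -51813*((226 - 1*484) - 6911) = -51813*((226 - 484) - 6911) = -51813*(-258 - 6911) = -51813*(-7169) = 371447397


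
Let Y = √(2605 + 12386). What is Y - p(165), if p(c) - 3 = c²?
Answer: -27228 + √14991 ≈ -27106.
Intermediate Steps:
p(c) = 3 + c²
Y = √14991 ≈ 122.44
Y - p(165) = √14991 - (3 + 165²) = √14991 - (3 + 27225) = √14991 - 1*27228 = √14991 - 27228 = -27228 + √14991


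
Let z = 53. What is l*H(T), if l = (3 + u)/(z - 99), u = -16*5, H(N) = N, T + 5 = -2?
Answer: -539/46 ≈ -11.717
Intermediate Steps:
T = -7 (T = -5 - 2 = -7)
u = -80
l = 77/46 (l = (3 - 80)/(53 - 99) = -77/(-46) = -77*(-1/46) = 77/46 ≈ 1.6739)
l*H(T) = (77/46)*(-7) = -539/46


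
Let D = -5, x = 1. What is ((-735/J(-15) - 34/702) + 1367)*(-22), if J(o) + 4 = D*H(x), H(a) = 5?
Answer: -311788070/10179 ≈ -30631.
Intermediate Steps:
J(o) = -29 (J(o) = -4 - 5*5 = -4 - 25 = -29)
((-735/J(-15) - 34/702) + 1367)*(-22) = ((-735/(-29) - 34/702) + 1367)*(-22) = ((-735*(-1/29) - 34*1/702) + 1367)*(-22) = ((735/29 - 17/351) + 1367)*(-22) = (257492/10179 + 1367)*(-22) = (14172185/10179)*(-22) = -311788070/10179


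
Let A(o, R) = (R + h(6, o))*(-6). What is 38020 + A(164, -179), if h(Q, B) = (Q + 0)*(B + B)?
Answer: 27286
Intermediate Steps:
h(Q, B) = 2*B*Q (h(Q, B) = Q*(2*B) = 2*B*Q)
A(o, R) = -72*o - 6*R (A(o, R) = (R + 2*o*6)*(-6) = (R + 12*o)*(-6) = -72*o - 6*R)
38020 + A(164, -179) = 38020 + (-72*164 - 6*(-179)) = 38020 + (-11808 + 1074) = 38020 - 10734 = 27286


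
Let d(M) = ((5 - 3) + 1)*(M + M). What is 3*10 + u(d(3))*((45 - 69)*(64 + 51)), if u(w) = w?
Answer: -49650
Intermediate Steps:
d(M) = 6*M (d(M) = (2 + 1)*(2*M) = 3*(2*M) = 6*M)
3*10 + u(d(3))*((45 - 69)*(64 + 51)) = 3*10 + (6*3)*((45 - 69)*(64 + 51)) = 30 + 18*(-24*115) = 30 + 18*(-2760) = 30 - 49680 = -49650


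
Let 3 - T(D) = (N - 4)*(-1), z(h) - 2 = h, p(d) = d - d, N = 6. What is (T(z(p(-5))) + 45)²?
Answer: 2500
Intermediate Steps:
p(d) = 0
z(h) = 2 + h
T(D) = 5 (T(D) = 3 - (6 - 4)*(-1) = 3 - 2*(-1) = 3 - 1*(-2) = 3 + 2 = 5)
(T(z(p(-5))) + 45)² = (5 + 45)² = 50² = 2500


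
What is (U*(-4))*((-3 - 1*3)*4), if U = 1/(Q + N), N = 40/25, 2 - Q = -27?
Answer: 160/51 ≈ 3.1373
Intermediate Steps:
Q = 29 (Q = 2 - 1*(-27) = 2 + 27 = 29)
N = 8/5 (N = 40*(1/25) = 8/5 ≈ 1.6000)
U = 5/153 (U = 1/(29 + 8/5) = 1/(153/5) = 5/153 ≈ 0.032680)
(U*(-4))*((-3 - 1*3)*4) = ((5/153)*(-4))*((-3 - 1*3)*4) = -20*(-3 - 3)*4/153 = -(-40)*4/51 = -20/153*(-24) = 160/51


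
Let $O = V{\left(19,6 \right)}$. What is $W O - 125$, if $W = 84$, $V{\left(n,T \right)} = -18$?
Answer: $-1637$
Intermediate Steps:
$O = -18$
$W O - 125 = 84 \left(-18\right) - 125 = -1512 + \left(-129 + 4\right) = -1512 - 125 = -1637$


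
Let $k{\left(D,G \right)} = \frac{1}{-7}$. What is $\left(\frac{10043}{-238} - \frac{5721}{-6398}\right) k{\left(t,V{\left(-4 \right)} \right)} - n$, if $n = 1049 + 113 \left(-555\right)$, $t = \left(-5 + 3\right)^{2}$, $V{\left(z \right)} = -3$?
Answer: $\frac{23477320743}{380681} \approx 61672.0$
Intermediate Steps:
$t = 4$ ($t = \left(-2\right)^{2} = 4$)
$k{\left(D,G \right)} = - \frac{1}{7}$
$n = -61666$ ($n = 1049 - 62715 = -61666$)
$\left(\frac{10043}{-238} - \frac{5721}{-6398}\right) k{\left(t,V{\left(-4 \right)} \right)} - n = \left(\frac{10043}{-238} - \frac{5721}{-6398}\right) \left(- \frac{1}{7}\right) - -61666 = \left(10043 \left(- \frac{1}{238}\right) - - \frac{5721}{6398}\right) \left(- \frac{1}{7}\right) + 61666 = \left(- \frac{10043}{238} + \frac{5721}{6398}\right) \left(- \frac{1}{7}\right) + 61666 = \left(- \frac{2246197}{54383}\right) \left(- \frac{1}{7}\right) + 61666 = \frac{2246197}{380681} + 61666 = \frac{23477320743}{380681}$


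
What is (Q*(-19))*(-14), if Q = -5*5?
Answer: -6650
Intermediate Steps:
Q = -25
(Q*(-19))*(-14) = -25*(-19)*(-14) = 475*(-14) = -6650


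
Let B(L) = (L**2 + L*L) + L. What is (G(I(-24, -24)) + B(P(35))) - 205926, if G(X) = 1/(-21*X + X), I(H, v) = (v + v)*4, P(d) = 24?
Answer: -786239999/3840 ≈ -2.0475e+5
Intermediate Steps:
B(L) = L + 2*L**2 (B(L) = (L**2 + L**2) + L = 2*L**2 + L = L + 2*L**2)
I(H, v) = 8*v (I(H, v) = (2*v)*4 = 8*v)
G(X) = -1/(20*X) (G(X) = 1/(-20*X) = -1/(20*X))
(G(I(-24, -24)) + B(P(35))) - 205926 = (-1/(20*(8*(-24))) + 24*(1 + 2*24)) - 205926 = (-1/20/(-192) + 24*(1 + 48)) - 205926 = (-1/20*(-1/192) + 24*49) - 205926 = (1/3840 + 1176) - 205926 = 4515841/3840 - 205926 = -786239999/3840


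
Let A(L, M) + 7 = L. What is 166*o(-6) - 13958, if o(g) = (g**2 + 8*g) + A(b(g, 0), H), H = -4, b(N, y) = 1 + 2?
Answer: -16614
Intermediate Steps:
b(N, y) = 3
A(L, M) = -7 + L
o(g) = -4 + g**2 + 8*g (o(g) = (g**2 + 8*g) + (-7 + 3) = (g**2 + 8*g) - 4 = -4 + g**2 + 8*g)
166*o(-6) - 13958 = 166*(-4 + (-6)**2 + 8*(-6)) - 13958 = 166*(-4 + 36 - 48) - 13958 = 166*(-16) - 13958 = -2656 - 13958 = -16614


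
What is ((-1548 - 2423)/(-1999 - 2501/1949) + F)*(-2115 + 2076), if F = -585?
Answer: 88643624199/3898552 ≈ 22738.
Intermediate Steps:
((-1548 - 2423)/(-1999 - 2501/1949) + F)*(-2115 + 2076) = ((-1548 - 2423)/(-1999 - 2501/1949) - 585)*(-2115 + 2076) = (-3971/(-1999 - 2501*1/1949) - 585)*(-39) = (-3971/(-1999 - 2501/1949) - 585)*(-39) = (-3971/(-3898552/1949) - 585)*(-39) = (-3971*(-1949/3898552) - 585)*(-39) = (7739479/3898552 - 585)*(-39) = -2272913441/3898552*(-39) = 88643624199/3898552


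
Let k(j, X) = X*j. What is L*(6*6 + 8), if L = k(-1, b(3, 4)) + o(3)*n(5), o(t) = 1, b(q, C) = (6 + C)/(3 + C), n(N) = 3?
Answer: 484/7 ≈ 69.143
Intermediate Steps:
b(q, C) = (6 + C)/(3 + C)
L = 11/7 (L = ((6 + 4)/(3 + 4))*(-1) + 1*3 = (10/7)*(-1) + 3 = -10/7 + 3 = 11/7 ≈ 1.5714)
L*(6*6 + 8) = 11*(6*6 + 8)/7 = 11*(36 + 8)/7 = (11/7)*44 = 484/7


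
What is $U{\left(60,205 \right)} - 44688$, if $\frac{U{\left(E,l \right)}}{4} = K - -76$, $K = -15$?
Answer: $-44444$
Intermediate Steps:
$U{\left(E,l \right)} = 244$ ($U{\left(E,l \right)} = 4 \left(-15 - -76\right) = 4 \left(-15 + 76\right) = 4 \cdot 61 = 244$)
$U{\left(60,205 \right)} - 44688 = 244 - 44688 = -44444$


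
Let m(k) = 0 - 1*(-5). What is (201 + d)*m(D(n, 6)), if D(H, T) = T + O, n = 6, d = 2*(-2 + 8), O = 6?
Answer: 1065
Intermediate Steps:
d = 12 (d = 2*6 = 12)
D(H, T) = 6 + T (D(H, T) = T + 6 = 6 + T)
m(k) = 5 (m(k) = 0 + 5 = 5)
(201 + d)*m(D(n, 6)) = (201 + 12)*5 = 213*5 = 1065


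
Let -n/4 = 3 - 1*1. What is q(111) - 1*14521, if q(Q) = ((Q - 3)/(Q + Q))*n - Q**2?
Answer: -993298/37 ≈ -26846.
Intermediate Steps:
n = -8 (n = -4*(3 - 1*1) = -4*(3 - 1) = -4*2 = -8)
q(Q) = -Q**2 - 4*(-3 + Q)/Q (q(Q) = ((Q - 3)/(Q + Q))*(-8) - Q**2 = ((-3 + Q)/((2*Q)))*(-8) - Q**2 = ((-3 + Q)*(1/(2*Q)))*(-8) - Q**2 = ((-3 + Q)/(2*Q))*(-8) - Q**2 = -4*(-3 + Q)/Q - Q**2 = -Q**2 - 4*(-3 + Q)/Q)
q(111) - 1*14521 = (-4 - 1*111**2 + 12/111) - 1*14521 = (-4 - 1*12321 + 12*(1/111)) - 14521 = (-4 - 12321 + 4/37) - 14521 = -456021/37 - 14521 = -993298/37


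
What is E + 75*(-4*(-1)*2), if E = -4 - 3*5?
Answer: 581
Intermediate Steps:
E = -19 (E = -4 - 15 = -19)
E + 75*(-4*(-1)*2) = -19 + 75*(-4*(-1)*2) = -19 + 75*(4*2) = -19 + 75*8 = -19 + 600 = 581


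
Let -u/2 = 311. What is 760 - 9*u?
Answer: 6358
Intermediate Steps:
u = -622 (u = -2*311 = -622)
760 - 9*u = 760 - 9*(-622) = 760 - 1*(-5598) = 760 + 5598 = 6358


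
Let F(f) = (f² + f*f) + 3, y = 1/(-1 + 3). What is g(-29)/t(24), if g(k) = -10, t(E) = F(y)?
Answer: -20/7 ≈ -2.8571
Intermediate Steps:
y = ½ (y = 1/2 = ½ ≈ 0.50000)
F(f) = 3 + 2*f² (F(f) = (f² + f²) + 3 = 2*f² + 3 = 3 + 2*f²)
t(E) = 7/2 (t(E) = 3 + 2*(½)² = 3 + 2*(¼) = 3 + ½ = 7/2)
g(-29)/t(24) = -10/7/2 = -10*2/7 = -20/7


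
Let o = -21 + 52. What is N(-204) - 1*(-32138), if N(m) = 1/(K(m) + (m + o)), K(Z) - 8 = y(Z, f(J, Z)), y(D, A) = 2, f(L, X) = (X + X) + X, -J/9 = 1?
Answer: 5238493/163 ≈ 32138.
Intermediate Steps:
J = -9 (J = -9*1 = -9)
f(L, X) = 3*X (f(L, X) = 2*X + X = 3*X)
K(Z) = 10 (K(Z) = 8 + 2 = 10)
o = 31
N(m) = 1/(41 + m) (N(m) = 1/(10 + (m + 31)) = 1/(10 + (31 + m)) = 1/(41 + m))
N(-204) - 1*(-32138) = 1/(41 - 204) - 1*(-32138) = 1/(-163) + 32138 = -1/163 + 32138 = 5238493/163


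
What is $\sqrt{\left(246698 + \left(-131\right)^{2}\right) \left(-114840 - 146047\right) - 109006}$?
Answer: $i \sqrt{68837491939} \approx 2.6237 \cdot 10^{5} i$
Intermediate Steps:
$\sqrt{\left(246698 + \left(-131\right)^{2}\right) \left(-114840 - 146047\right) - 109006} = \sqrt{\left(246698 + 17161\right) \left(-260887\right) - 109006} = \sqrt{263859 \left(-260887\right) - 109006} = \sqrt{-68837382933 - 109006} = \sqrt{-68837491939} = i \sqrt{68837491939}$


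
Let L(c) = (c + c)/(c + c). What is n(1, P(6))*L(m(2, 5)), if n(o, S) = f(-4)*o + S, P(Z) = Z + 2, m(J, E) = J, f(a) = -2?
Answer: 6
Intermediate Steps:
P(Z) = 2 + Z
L(c) = 1 (L(c) = (2*c)/((2*c)) = (2*c)*(1/(2*c)) = 1)
n(o, S) = S - 2*o (n(o, S) = -2*o + S = S - 2*o)
n(1, P(6))*L(m(2, 5)) = ((2 + 6) - 2*1)*1 = (8 - 2)*1 = 6*1 = 6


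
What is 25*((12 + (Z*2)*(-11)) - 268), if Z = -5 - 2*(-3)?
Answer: -6950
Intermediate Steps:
Z = 1 (Z = -5 + 6 = 1)
25*((12 + (Z*2)*(-11)) - 268) = 25*((12 + (1*2)*(-11)) - 268) = 25*((12 + 2*(-11)) - 268) = 25*((12 - 22) - 268) = 25*(-10 - 268) = 25*(-278) = -6950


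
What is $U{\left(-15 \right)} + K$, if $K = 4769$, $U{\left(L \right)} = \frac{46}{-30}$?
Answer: $\frac{71512}{15} \approx 4767.5$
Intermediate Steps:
$U{\left(L \right)} = - \frac{23}{15}$ ($U{\left(L \right)} = 46 \left(- \frac{1}{30}\right) = - \frac{23}{15}$)
$U{\left(-15 \right)} + K = - \frac{23}{15} + 4769 = \frac{71512}{15}$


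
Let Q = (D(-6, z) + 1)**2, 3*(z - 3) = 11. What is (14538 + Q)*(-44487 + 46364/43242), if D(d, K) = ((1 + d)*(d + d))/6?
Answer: -14099469561455/21621 ≈ -6.5212e+8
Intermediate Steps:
z = 20/3 (z = 3 + (1/3)*11 = 3 + 11/3 = 20/3 ≈ 6.6667)
D(d, K) = d*(1 + d)/3 (D(d, K) = ((1 + d)*(2*d))*(1/6) = (2*d*(1 + d))*(1/6) = d*(1 + d)/3)
Q = 121 (Q = ((1/3)*(-6)*(1 - 6) + 1)**2 = ((1/3)*(-6)*(-5) + 1)**2 = (10 + 1)**2 = 11**2 = 121)
(14538 + Q)*(-44487 + 46364/43242) = (14538 + 121)*(-44487 + 46364/43242) = 14659*(-44487 + 46364*(1/43242)) = 14659*(-44487 + 23182/21621) = 14659*(-961830245/21621) = -14099469561455/21621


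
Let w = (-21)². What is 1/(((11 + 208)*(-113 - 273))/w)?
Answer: -147/28178 ≈ -0.0052168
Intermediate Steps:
w = 441
1/(((11 + 208)*(-113 - 273))/w) = 1/(((11 + 208)*(-113 - 273))/441) = 1/((219*(-386))*(1/441)) = 1/(-84534*1/441) = 1/(-28178/147) = -147/28178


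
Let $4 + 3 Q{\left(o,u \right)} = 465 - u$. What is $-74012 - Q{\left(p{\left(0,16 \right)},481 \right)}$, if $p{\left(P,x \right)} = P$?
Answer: $- \frac{222016}{3} \approx -74005.0$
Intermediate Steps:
$Q{\left(o,u \right)} = \frac{461}{3} - \frac{u}{3}$ ($Q{\left(o,u \right)} = - \frac{4}{3} + \frac{465 - u}{3} = - \frac{4}{3} - \left(-155 + \frac{u}{3}\right) = \frac{461}{3} - \frac{u}{3}$)
$-74012 - Q{\left(p{\left(0,16 \right)},481 \right)} = -74012 - \left(\frac{461}{3} - \frac{481}{3}\right) = -74012 - - \frac{20}{3} = -74012 + \frac{20}{3} = - \frac{222016}{3}$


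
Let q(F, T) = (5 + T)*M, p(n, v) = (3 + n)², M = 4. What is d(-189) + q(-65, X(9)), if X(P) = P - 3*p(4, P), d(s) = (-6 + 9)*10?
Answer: -502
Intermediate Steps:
d(s) = 30 (d(s) = 3*10 = 30)
X(P) = -147 + P (X(P) = P - 3*(3 + 4)² = P - 3*7² = P - 3*49 = P - 147 = -147 + P)
q(F, T) = 20 + 4*T (q(F, T) = (5 + T)*4 = 20 + 4*T)
d(-189) + q(-65, X(9)) = 30 + (20 + 4*(-147 + 9)) = 30 + (20 + 4*(-138)) = 30 + (20 - 552) = 30 - 532 = -502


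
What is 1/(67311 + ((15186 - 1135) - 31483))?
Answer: 1/49879 ≈ 2.0049e-5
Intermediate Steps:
1/(67311 + ((15186 - 1135) - 31483)) = 1/(67311 + (14051 - 31483)) = 1/(67311 - 17432) = 1/49879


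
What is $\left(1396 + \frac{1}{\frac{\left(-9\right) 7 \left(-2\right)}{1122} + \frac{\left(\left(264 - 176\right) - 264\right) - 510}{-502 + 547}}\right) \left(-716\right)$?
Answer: $- \frac{127271890492}{127337} \approx -9.9949 \cdot 10^{5}$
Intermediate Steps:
$\left(1396 + \frac{1}{\frac{\left(-9\right) 7 \left(-2\right)}{1122} + \frac{\left(\left(264 - 176\right) - 264\right) - 510}{-502 + 547}}\right) \left(-716\right) = \left(1396 + \frac{1}{\left(-63\right) \left(-2\right) \frac{1}{1122} + \frac{\left(88 - 264\right) - 510}{45}}\right) \left(-716\right) = \left(1396 + \frac{1}{126 \cdot \frac{1}{1122} + \left(-176 - 510\right) \frac{1}{45}}\right) \left(-716\right) = \left(1396 + \frac{1}{\frac{21}{187} - \frac{686}{45}}\right) \left(-716\right) = \left(1396 + \frac{1}{- \frac{127337}{8415}}\right) \left(-716\right) = \left(1396 - \frac{8415}{127337}\right) \left(-716\right) = \frac{177754037}{127337} \left(-716\right) = - \frac{127271890492}{127337}$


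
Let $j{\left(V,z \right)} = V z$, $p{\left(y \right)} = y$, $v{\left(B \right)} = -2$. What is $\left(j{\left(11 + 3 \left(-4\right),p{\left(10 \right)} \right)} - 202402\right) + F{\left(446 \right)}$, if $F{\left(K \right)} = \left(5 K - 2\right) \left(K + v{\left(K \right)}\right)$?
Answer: $786820$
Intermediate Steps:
$F{\left(K \right)} = \left(-2 + K\right) \left(-2 + 5 K\right)$ ($F{\left(K \right)} = \left(5 K - 2\right) \left(K - 2\right) = \left(-2 + 5 K\right) \left(-2 + K\right) = \left(-2 + K\right) \left(-2 + 5 K\right)$)
$\left(j{\left(11 + 3 \left(-4\right),p{\left(10 \right)} \right)} - 202402\right) + F{\left(446 \right)} = \left(\left(11 + 3 \left(-4\right)\right) 10 - 202402\right) + \left(4 - 5352 + 5 \cdot 446^{2}\right) = \left(\left(11 - 12\right) 10 - 202402\right) + \left(4 - 5352 + 5 \cdot 198916\right) = \left(\left(-1\right) 10 - 202402\right) + \left(4 - 5352 + 994580\right) = \left(-10 - 202402\right) + 989232 = -202412 + 989232 = 786820$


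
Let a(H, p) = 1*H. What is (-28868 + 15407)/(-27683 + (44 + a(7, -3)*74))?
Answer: 13461/27121 ≈ 0.49633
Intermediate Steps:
a(H, p) = H
(-28868 + 15407)/(-27683 + (44 + a(7, -3)*74)) = (-28868 + 15407)/(-27683 + (44 + 7*74)) = -13461/(-27683 + (44 + 518)) = -13461/(-27683 + 562) = -13461/(-27121) = -13461*(-1/27121) = 13461/27121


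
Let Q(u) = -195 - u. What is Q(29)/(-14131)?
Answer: 224/14131 ≈ 0.015852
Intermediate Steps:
Q(29)/(-14131) = (-195 - 1*29)/(-14131) = (-195 - 29)*(-1/14131) = -224*(-1/14131) = 224/14131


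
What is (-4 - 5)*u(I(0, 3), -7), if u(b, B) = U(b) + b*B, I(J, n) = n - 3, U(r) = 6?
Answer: -54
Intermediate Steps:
I(J, n) = -3 + n
u(b, B) = 6 + B*b (u(b, B) = 6 + b*B = 6 + B*b)
(-4 - 5)*u(I(0, 3), -7) = (-4 - 5)*(6 - 7*(-3 + 3)) = -9*(6 - 7*0) = -9*(6 + 0) = -9*6 = -54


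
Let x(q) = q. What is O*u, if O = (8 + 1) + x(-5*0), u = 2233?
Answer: 20097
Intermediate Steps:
O = 9 (O = (8 + 1) - 5*0 = 9 + 0 = 9)
O*u = 9*2233 = 20097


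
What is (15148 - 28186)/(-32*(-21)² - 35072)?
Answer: 123/464 ≈ 0.26509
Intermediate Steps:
(15148 - 28186)/(-32*(-21)² - 35072) = -13038/(-32*441 - 35072) = -13038/(-14112 - 35072) = -13038/(-49184) = -13038*(-1/49184) = 123/464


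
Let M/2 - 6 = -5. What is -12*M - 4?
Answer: -28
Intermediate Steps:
M = 2 (M = 12 + 2*(-5) = 12 - 10 = 2)
-12*M - 4 = -12*2 - 4 = -24 - 4 = -28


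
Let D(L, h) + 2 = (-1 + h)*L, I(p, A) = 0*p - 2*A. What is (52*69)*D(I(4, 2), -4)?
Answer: 64584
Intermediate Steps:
I(p, A) = -2*A (I(p, A) = 0 - 2*A = -2*A)
D(L, h) = -2 + L*(-1 + h) (D(L, h) = -2 + (-1 + h)*L = -2 + L*(-1 + h))
(52*69)*D(I(4, 2), -4) = (52*69)*(-2 - (-2)*2 - 2*2*(-4)) = 3588*(-2 - 1*(-4) - 4*(-4)) = 3588*(-2 + 4 + 16) = 3588*18 = 64584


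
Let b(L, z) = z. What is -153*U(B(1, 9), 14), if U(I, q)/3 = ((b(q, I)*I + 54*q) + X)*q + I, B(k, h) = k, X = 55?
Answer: -5218371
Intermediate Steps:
U(I, q) = 3*I + 3*q*(55 + I² + 54*q) (U(I, q) = 3*(((I*I + 54*q) + 55)*q + I) = 3*(((I² + 54*q) + 55)*q + I) = 3*((55 + I² + 54*q)*q + I) = 3*(q*(55 + I² + 54*q) + I) = 3*(I + q*(55 + I² + 54*q)) = 3*I + 3*q*(55 + I² + 54*q))
-153*U(B(1, 9), 14) = -153*(3*1 + 162*14² + 165*14 + 3*14*1²) = -153*(3 + 162*196 + 2310 + 3*14*1) = -153*(3 + 31752 + 2310 + 42) = -153*34107 = -5218371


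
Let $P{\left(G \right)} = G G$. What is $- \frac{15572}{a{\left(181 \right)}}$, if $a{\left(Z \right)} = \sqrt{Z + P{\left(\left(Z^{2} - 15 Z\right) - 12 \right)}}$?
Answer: $- \frac{15572 \sqrt{902041337}}{902041337} \approx -0.51848$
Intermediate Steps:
$P{\left(G \right)} = G^{2}$
$a{\left(Z \right)} = \sqrt{Z + \left(-12 + Z^{2} - 15 Z\right)^{2}}$ ($a{\left(Z \right)} = \sqrt{Z + \left(\left(Z^{2} - 15 Z\right) - 12\right)^{2}} = \sqrt{Z + \left(-12 + Z^{2} - 15 Z\right)^{2}}$)
$- \frac{15572}{a{\left(181 \right)}} = - \frac{15572}{\sqrt{181 + \left(12 - 181^{2} + 15 \cdot 181\right)^{2}}} = - \frac{15572}{\sqrt{181 + \left(12 - 32761 + 2715\right)^{2}}} = - \frac{15572}{\sqrt{181 + \left(-30034\right)^{2}}} = - \frac{15572}{\sqrt{181 + 902041156}} = - \frac{15572}{\sqrt{902041337}} = - 15572 \frac{\sqrt{902041337}}{902041337} = - \frac{15572 \sqrt{902041337}}{902041337}$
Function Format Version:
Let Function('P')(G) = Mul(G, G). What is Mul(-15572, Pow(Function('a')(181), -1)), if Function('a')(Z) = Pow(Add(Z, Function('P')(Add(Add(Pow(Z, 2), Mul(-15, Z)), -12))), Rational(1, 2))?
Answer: Mul(Rational(-15572, 902041337), Pow(902041337, Rational(1, 2))) ≈ -0.51848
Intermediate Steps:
Function('P')(G) = Pow(G, 2)
Function('a')(Z) = Pow(Add(Z, Pow(Add(-12, Pow(Z, 2), Mul(-15, Z)), 2)), Rational(1, 2)) (Function('a')(Z) = Pow(Add(Z, Pow(Add(Add(Pow(Z, 2), Mul(-15, Z)), -12), 2)), Rational(1, 2)) = Pow(Add(Z, Pow(Add(-12, Pow(Z, 2), Mul(-15, Z)), 2)), Rational(1, 2)))
Mul(-15572, Pow(Function('a')(181), -1)) = Mul(-15572, Pow(Pow(Add(181, Pow(Add(12, Mul(-1, Pow(181, 2)), Mul(15, 181)), 2)), Rational(1, 2)), -1)) = Mul(-15572, Pow(Pow(Add(181, Pow(Add(12, Mul(-1, 32761), 2715), 2)), Rational(1, 2)), -1)) = Mul(-15572, Pow(Pow(Add(181, Pow(Add(12, -32761, 2715), 2)), Rational(1, 2)), -1)) = Mul(-15572, Pow(Pow(Add(181, Pow(-30034, 2)), Rational(1, 2)), -1)) = Mul(-15572, Pow(Pow(Add(181, 902041156), Rational(1, 2)), -1)) = Mul(-15572, Pow(Pow(902041337, Rational(1, 2)), -1)) = Mul(-15572, Mul(Rational(1, 902041337), Pow(902041337, Rational(1, 2)))) = Mul(Rational(-15572, 902041337), Pow(902041337, Rational(1, 2)))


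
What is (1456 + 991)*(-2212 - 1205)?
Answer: -8361399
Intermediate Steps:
(1456 + 991)*(-2212 - 1205) = 2447*(-3417) = -8361399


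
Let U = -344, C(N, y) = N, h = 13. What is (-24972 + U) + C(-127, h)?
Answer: -25443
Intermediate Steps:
(-24972 + U) + C(-127, h) = (-24972 - 344) - 127 = -25316 - 127 = -25443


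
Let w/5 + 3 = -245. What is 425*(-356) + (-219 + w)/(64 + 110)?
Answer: -26327659/174 ≈ -1.5131e+5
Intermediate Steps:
w = -1240 (w = -15 + 5*(-245) = -15 - 1225 = -1240)
425*(-356) + (-219 + w)/(64 + 110) = 425*(-356) + (-219 - 1240)/(64 + 110) = -151300 - 1459/174 = -26327659/174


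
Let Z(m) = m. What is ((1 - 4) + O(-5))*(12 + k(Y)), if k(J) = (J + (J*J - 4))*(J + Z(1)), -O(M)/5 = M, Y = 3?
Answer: 968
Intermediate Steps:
O(M) = -5*M
k(J) = (1 + J)*(-4 + J + J²) (k(J) = (J + (J*J - 4))*(J + 1) = (J + (J² - 4))*(1 + J) = (J + (-4 + J²))*(1 + J) = (-4 + J + J²)*(1 + J) = (1 + J)*(-4 + J + J²))
((1 - 4) + O(-5))*(12 + k(Y)) = ((1 - 4) - 5*(-5))*(12 + (-4 + 3³ - 3*3 + 2*3²)) = (-3 + 25)*(12 + (-4 + 27 - 9 + 2*9)) = 22*(12 + (-4 + 27 - 9 + 18)) = 22*(12 + 32) = 22*44 = 968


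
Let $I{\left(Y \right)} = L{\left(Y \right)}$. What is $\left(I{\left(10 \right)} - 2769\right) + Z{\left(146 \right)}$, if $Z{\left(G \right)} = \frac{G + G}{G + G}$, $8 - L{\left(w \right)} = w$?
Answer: $-2770$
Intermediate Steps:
$L{\left(w \right)} = 8 - w$
$I{\left(Y \right)} = 8 - Y$
$Z{\left(G \right)} = 1$ ($Z{\left(G \right)} = \frac{2 G}{2 G} = 2 G \frac{1}{2 G} = 1$)
$\left(I{\left(10 \right)} - 2769\right) + Z{\left(146 \right)} = \left(\left(8 - 10\right) - 2769\right) + 1 = \left(-2 - 2769\right) + 1 = -2771 + 1 = -2770$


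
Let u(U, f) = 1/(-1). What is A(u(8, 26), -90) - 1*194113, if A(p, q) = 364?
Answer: -193749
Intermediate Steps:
u(U, f) = -1
A(u(8, 26), -90) - 1*194113 = 364 - 1*194113 = 364 - 194113 = -193749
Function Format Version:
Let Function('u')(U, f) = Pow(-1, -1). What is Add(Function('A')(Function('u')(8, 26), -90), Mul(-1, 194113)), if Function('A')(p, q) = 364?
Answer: -193749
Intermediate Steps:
Function('u')(U, f) = -1
Add(Function('A')(Function('u')(8, 26), -90), Mul(-1, 194113)) = Add(364, Mul(-1, 194113)) = Add(364, -194113) = -193749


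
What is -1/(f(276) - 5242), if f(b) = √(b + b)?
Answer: 2621/13739006 + √138/13739006 ≈ 0.00019163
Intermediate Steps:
f(b) = √2*√b (f(b) = √(2*b) = √2*√b)
-1/(f(276) - 5242) = -1/(√2*√276 - 5242) = -1/(√2*(2*√69) - 5242) = -1/(2*√138 - 5242) = -1/(-5242 + 2*√138)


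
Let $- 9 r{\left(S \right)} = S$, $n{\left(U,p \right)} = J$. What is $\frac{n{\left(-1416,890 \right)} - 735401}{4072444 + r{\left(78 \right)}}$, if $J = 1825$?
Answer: $- \frac{1100364}{6108653} \approx -0.18013$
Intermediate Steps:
$n{\left(U,p \right)} = 1825$
$r{\left(S \right)} = - \frac{S}{9}$
$\frac{n{\left(-1416,890 \right)} - 735401}{4072444 + r{\left(78 \right)}} = \frac{1825 - 735401}{4072444 - \frac{26}{3}} = - \frac{733576}{4072444 - \frac{26}{3}} = - \frac{733576}{\frac{12217306}{3}} = \left(-733576\right) \frac{3}{12217306} = - \frac{1100364}{6108653}$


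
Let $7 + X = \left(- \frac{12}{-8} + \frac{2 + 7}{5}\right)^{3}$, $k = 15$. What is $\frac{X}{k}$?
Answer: $\frac{28937}{15000} \approx 1.9291$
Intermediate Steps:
$X = \frac{28937}{1000}$ ($X = -7 + \left(- \frac{12}{-8} + \frac{2 + 7}{5}\right)^{3} = -7 + \left(\left(-12\right) \left(- \frac{1}{8}\right) + 9 \cdot \frac{1}{5}\right)^{3} = -7 + \left(\frac{3}{2} + \frac{9}{5}\right)^{3} = -7 + \left(\frac{33}{10}\right)^{3} = -7 + \frac{35937}{1000} = \frac{28937}{1000} \approx 28.937$)
$\frac{X}{k} = \frac{28937}{1000 \cdot 15} = \frac{28937}{1000} \cdot \frac{1}{15} = \frac{28937}{15000}$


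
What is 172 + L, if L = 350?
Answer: 522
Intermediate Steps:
172 + L = 172 + 350 = 522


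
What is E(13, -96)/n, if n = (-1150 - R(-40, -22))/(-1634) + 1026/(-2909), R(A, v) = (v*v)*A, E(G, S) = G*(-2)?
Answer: 4753306/2101899 ≈ 2.2614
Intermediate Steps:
E(G, S) = -2*G
R(A, v) = A*v² (R(A, v) = v²*A = A*v²)
n = -27324687/2376653 (n = (-1150 - (-40)*(-22)²)/(-1634) + 1026/(-2909) = (-1150 - (-40)*484)*(-1/1634) + 1026*(-1/2909) = (-1150 - 1*(-19360))*(-1/1634) - 1026/2909 = (-1150 + 19360)*(-1/1634) - 1026/2909 = 18210*(-1/1634) - 1026/2909 = -9105/817 - 1026/2909 = -27324687/2376653 ≈ -11.497)
E(13, -96)/n = (-2*13)/(-27324687/2376653) = -26*(-2376653/27324687) = 4753306/2101899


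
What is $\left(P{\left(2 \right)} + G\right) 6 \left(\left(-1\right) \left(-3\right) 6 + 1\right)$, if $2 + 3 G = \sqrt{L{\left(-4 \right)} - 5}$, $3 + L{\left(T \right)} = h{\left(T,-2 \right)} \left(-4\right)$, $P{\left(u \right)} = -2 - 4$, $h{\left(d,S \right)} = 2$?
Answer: $-760 + 152 i \approx -760.0 + 152.0 i$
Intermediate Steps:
$P{\left(u \right)} = -6$
$L{\left(T \right)} = -11$ ($L{\left(T \right)} = -3 + 2 \left(-4\right) = -3 - 8 = -11$)
$G = - \frac{2}{3} + \frac{4 i}{3}$ ($G = - \frac{2}{3} + \frac{\sqrt{-11 - 5}}{3} = - \frac{2}{3} + \frac{\sqrt{-16}}{3} = - \frac{2}{3} + \frac{4 i}{3} \approx -0.66667 + 1.3333 i$)
$\left(P{\left(2 \right)} + G\right) 6 \left(\left(-1\right) \left(-3\right) 6 + 1\right) = \left(-6 - \left(\frac{2}{3} - \frac{4 i}{3}\right)\right) 6 \left(\left(-1\right) \left(-3\right) 6 + 1\right) = \left(- \frac{20}{3} + \frac{4 i}{3}\right) 6 \left(3 \cdot 6 + 1\right) = \left(-40 + 8 i\right) \left(18 + 1\right) = \left(-40 + 8 i\right) 19 = -760 + 152 i$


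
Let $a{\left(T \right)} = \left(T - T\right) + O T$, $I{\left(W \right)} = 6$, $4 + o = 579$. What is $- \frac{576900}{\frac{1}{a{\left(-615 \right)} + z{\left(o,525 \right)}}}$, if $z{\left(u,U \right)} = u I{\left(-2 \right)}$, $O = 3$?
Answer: $-925924500$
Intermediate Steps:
$o = 575$ ($o = -4 + 579 = 575$)
$a{\left(T \right)} = 3 T$ ($a{\left(T \right)} = \left(T - T\right) + 3 T = 0 + 3 T = 3 T$)
$z{\left(u,U \right)} = 6 u$ ($z{\left(u,U \right)} = u 6 = 6 u$)
$- \frac{576900}{\frac{1}{a{\left(-615 \right)} + z{\left(o,525 \right)}}} = - \frac{576900}{\frac{1}{3 \left(-615\right) + 6 \cdot 575}} = - \frac{576900}{\frac{1}{-1845 + 3450}} = - \frac{576900}{\frac{1}{1605}} = - 576900 \frac{1}{\frac{1}{1605}} = \left(-576900\right) 1605 = -925924500$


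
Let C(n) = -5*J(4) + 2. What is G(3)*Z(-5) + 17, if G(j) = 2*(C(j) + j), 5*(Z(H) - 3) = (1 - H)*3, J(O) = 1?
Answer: 17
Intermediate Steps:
C(n) = -3 (C(n) = -5*1 + 2 = -5 + 2 = -3)
Z(H) = 18/5 - 3*H/5 (Z(H) = 3 + ((1 - H)*3)/5 = 3 + (3 - 3*H)/5 = 3 + (3/5 - 3*H/5) = 18/5 - 3*H/5)
G(j) = -6 + 2*j (G(j) = 2*(-3 + j) = -6 + 2*j)
G(3)*Z(-5) + 17 = (-6 + 2*3)*(18/5 - 3/5*(-5)) + 17 = (-6 + 6)*(18/5 + 3) + 17 = 0*(33/5) + 17 = 0 + 17 = 17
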